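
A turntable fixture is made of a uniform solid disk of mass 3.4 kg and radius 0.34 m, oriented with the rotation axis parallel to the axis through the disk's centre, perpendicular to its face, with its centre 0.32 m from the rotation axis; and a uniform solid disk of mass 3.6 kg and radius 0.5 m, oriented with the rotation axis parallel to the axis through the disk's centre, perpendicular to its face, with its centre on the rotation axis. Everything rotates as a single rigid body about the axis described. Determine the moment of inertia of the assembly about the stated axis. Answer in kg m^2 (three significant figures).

0.995

Solid disk: I_cm = (1/2)MR² = (1/2)(3.4)(0.34)² = 0.19652 kg m^2; centre at d = 0.32 m, so I = I_cm + Md² gives I = 0.19652 + (3.4)(0.32)² = 0.54468 kg m^2.
Solid disk: I_cm = (1/2)MR² = (1/2)(3.6)(0.5)² = 0.45 kg m^2; axis through the centre, so I = 0.45 kg m^2.
Total I = 0.54468 + 0.45 = 0.99468 kg m^2.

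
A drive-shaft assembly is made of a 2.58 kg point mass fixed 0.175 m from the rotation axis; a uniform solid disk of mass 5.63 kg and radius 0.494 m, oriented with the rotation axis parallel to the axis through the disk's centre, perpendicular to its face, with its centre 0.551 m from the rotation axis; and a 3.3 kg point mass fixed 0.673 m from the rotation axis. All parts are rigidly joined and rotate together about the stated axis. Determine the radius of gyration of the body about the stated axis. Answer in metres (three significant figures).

0.587

Point mass: I_cm = 0; centre at d = 0.175 m, so the parallel axis theorem gives I = 0 + (2.58)(0.175)² = 0.079012 kg m².
Solid disk: I_cm = (1/2)MR² = (1/2)(5.63)(0.494)² = 0.68696 kg m²; centre at d = 0.551 m, so the parallel axis theorem gives I = 0.68696 + (5.63)(0.551)² = 2.3962 kg m².
Point mass: I_cm = 0; centre at d = 0.673 m, so the parallel axis theorem gives I = 0 + (3.3)(0.673)² = 1.4947 kg m².
Total I = 3.9699 kg m²; total mass M = 11.51 kg.
k = √(I/M) = √(3.9699/11.51) = 0.58729 m.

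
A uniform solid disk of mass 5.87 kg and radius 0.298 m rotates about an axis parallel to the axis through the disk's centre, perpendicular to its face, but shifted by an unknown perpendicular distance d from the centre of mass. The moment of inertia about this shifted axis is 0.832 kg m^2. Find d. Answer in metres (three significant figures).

0.312

About the centre-of-mass axis, I_cm = (1/2)MR² = (1/2)(5.87)(0.298)² = 0.26064 kg m^2.
Parallel axis theorem: I = I_cm + Md², so Md² = 0.832 − 0.26064 = 0.57136 kg m^2.
d = √(0.57136 / 5.87) = 0.31199 m.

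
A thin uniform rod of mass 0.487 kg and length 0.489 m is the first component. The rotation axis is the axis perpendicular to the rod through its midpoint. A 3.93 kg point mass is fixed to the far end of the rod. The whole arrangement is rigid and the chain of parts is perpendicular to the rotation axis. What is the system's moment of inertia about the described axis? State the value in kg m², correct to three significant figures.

0.245

Thin rod: I_cm = (1/12)ML² = (1/12)(0.487)(0.489)² = 0.0097043 kg m²; axis through the centre, so I = 0.0097043 kg m².
Point mass: I_cm = 0; centre at d = 0.2445 m, so the parallel axis theorem gives I = 0 + (3.93)(0.2445)² = 0.23494 kg m².
Total I = 0.0097043 + 0.23494 = 0.24464 kg m².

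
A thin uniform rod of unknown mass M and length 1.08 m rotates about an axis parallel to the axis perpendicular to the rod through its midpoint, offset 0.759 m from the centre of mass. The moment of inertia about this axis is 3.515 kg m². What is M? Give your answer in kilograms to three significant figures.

5.22

I = I_cm + Md² = (1/12)ML² + Md² = M·[0.0833333·(1.08)² + (0.759)²] = M·0.67328.
So M = 3.515 / 0.67328 = 5.2207 kg.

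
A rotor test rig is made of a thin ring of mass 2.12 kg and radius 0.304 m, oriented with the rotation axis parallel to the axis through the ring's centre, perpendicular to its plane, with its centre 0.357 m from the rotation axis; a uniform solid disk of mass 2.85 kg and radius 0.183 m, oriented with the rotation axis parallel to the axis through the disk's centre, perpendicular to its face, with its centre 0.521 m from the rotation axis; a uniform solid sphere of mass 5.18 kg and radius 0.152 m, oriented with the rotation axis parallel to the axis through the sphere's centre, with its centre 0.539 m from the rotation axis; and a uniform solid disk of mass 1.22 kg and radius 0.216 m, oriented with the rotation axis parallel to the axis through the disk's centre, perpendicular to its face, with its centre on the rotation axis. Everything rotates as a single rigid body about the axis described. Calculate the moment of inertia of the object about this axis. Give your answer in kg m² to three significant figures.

Thin ring: I_cm = MR² = (2.12)(0.304)² = 0.19592 kg m²; centre at d = 0.357 m, so the parallel axis theorem gives I = 0.19592 + (2.12)(0.357)² = 0.46611 kg m².
Solid disk: I_cm = (1/2)MR² = (1/2)(2.85)(0.183)² = 0.047722 kg m²; centre at d = 0.521 m, so the parallel axis theorem gives I = 0.047722 + (2.85)(0.521)² = 0.82133 kg m².
Solid sphere: I_cm = (2/5)MR² = (2/5)(5.18)(0.152)² = 0.047871 kg m²; centre at d = 0.539 m, so the parallel axis theorem gives I = 0.047871 + (5.18)(0.539)² = 1.5528 kg m².
Solid disk: I_cm = (1/2)MR² = (1/2)(1.22)(0.216)² = 0.02846 kg m²; axis through the centre, so I = 0.02846 kg m².
Total I = 0.46611 + 0.82133 + 1.5528 + 0.02846 = 2.8687 kg m².

2.87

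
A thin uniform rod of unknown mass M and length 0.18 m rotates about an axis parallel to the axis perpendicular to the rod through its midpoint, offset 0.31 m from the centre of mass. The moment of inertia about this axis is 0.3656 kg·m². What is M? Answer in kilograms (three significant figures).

3.70

I = I_cm + Md² = (1/12)ML² + Md² = M·[0.0833333·(0.18)² + (0.31)²] = M·0.0988.
So M = 0.3656 / 0.0988 = 3.7004 kg.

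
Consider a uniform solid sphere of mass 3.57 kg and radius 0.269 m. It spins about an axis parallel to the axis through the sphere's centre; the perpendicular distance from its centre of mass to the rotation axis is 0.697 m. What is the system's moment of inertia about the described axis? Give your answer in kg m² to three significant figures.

I_cm = (2/5)MR² = (2/5)(3.57)(0.269)² = 0.10333 kg m²; centre at d = 0.697 m, so the parallel axis theorem gives I = 0.10333 + (3.57)(0.697)² = 1.8377 kg m².

1.84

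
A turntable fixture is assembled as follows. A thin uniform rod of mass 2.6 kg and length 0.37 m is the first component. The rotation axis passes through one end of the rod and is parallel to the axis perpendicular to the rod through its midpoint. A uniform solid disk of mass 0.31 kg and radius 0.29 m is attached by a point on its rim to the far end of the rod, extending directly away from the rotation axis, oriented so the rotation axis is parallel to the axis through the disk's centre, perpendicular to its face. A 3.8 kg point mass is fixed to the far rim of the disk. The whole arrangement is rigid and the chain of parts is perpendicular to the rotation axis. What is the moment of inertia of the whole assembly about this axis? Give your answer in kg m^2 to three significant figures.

3.70

Thin rod: I_cm = (1/12)ML² = (1/12)(2.6)(0.37)² = 0.029662 kg m^2; centre at d = 0.185 m, so the parallel axis theorem gives I = 0.029662 + (2.6)(0.185)² = 0.11865 kg m^2.
Solid disk: I_cm = (1/2)MR² = (1/2)(0.31)(0.29)² = 0.013035 kg m^2; centre at d = 0.185 + 0.185 + 0.29 = 0.66 m, so the parallel axis theorem gives I = 0.013035 + (0.31)(0.66)² = 0.14807 kg m^2.
Point mass: I_cm = 0; centre at d = 0.185 + 0.185 + 0.29 + 0.29 = 0.95 m, so the parallel axis theorem gives I = 0 + (3.8)(0.95)² = 3.4295 kg m^2.
Total I = 0.11865 + 0.14807 + 3.4295 = 3.6962 kg m^2.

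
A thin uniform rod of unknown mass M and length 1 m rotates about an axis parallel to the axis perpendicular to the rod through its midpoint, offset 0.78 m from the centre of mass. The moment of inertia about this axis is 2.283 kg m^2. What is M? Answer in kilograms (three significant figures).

3.30

I = I_cm + Md² = (1/12)ML² + Md² = M·[0.0833333·(1)² + (0.78)²] = M·0.69173.
So M = 2.283 / 0.69173 = 3.3004 kg.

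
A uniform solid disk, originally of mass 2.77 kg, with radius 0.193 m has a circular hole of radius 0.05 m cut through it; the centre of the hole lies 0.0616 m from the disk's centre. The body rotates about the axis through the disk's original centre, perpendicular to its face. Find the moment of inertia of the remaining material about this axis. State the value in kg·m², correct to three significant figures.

Unpierced body about its centre: I₀ = (1/2)MR² = (1/2)(2.77)(0.193)² = 0.05159 kg·m².
The removed disk has mass m = M·(r/R)² = (2.77)(0.05/0.193)² = 0.18591 kg (same uniform areal density).
Its moment of inertia about the rotation axis (parallel-axis theorem): I_hole = (1/2)mr² + md² = (1/2)(0.18591)(0.05)² + (0.18591)(0.0616)² = 0.00093784 kg·m².
Treating the hole as negative mass, I = I₀ − I_hole = 0.05159 − 0.00093784 = 0.050652 kg·m².

0.0507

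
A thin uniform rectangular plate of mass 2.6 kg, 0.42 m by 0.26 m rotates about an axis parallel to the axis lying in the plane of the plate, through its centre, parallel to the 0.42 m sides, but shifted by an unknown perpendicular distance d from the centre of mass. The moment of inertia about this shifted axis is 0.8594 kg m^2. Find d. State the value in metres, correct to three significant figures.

About the centre-of-mass axis, I_cm = (1/12)Mb² = (1/12)(2.6)(0.26)² = 0.014647 kg m^2.
Parallel axis theorem: I = I_cm + Md², so Md² = 0.8594 − 0.014647 = 0.84475 kg m^2.
d = √(0.84475 / 2.6) = 0.57 m.

0.570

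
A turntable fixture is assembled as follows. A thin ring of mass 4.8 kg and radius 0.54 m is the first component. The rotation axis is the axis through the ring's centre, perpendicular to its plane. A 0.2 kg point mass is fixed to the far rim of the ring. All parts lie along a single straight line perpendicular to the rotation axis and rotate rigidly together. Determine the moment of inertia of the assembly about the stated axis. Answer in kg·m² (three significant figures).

1.46

Thin ring: I_cm = MR² = (4.8)(0.54)² = 1.3997 kg·m²; axis through the centre, so I = 1.3997 kg·m².
Point mass: I_cm = 0; centre at d = 0.54 m, so I = I_cm + Md² gives I = 0 + (0.2)(0.54)² = 0.05832 kg·m².
Total I = 1.3997 + 0.05832 = 1.458 kg·m².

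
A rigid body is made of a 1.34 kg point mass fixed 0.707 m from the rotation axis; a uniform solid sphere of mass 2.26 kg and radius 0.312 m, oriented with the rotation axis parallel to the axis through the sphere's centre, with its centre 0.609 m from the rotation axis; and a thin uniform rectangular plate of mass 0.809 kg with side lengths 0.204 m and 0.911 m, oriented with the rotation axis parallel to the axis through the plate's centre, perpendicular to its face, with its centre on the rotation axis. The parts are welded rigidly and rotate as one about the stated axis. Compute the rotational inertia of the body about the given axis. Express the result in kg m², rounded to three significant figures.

1.65

Point mass: I_cm = 0; centre at d = 0.707 m, so the parallel axis theorem gives I = 0 + (1.34)(0.707)² = 0.6698 kg m².
Solid sphere: I_cm = (2/5)MR² = (2/5)(2.26)(0.312)² = 0.087999 kg m²; centre at d = 0.609 m, so the parallel axis theorem gives I = 0.087999 + (2.26)(0.609)² = 0.92619 kg m².
Rectangular plate: I_cm = (1/12)M(a²+b²) = (1/12)(0.809)[(0.204)² + (0.911)²] = 0.058756 kg m²; axis through the centre, so I = 0.058756 kg m².
Total I = 0.6698 + 0.92619 + 0.058756 = 1.6547 kg m².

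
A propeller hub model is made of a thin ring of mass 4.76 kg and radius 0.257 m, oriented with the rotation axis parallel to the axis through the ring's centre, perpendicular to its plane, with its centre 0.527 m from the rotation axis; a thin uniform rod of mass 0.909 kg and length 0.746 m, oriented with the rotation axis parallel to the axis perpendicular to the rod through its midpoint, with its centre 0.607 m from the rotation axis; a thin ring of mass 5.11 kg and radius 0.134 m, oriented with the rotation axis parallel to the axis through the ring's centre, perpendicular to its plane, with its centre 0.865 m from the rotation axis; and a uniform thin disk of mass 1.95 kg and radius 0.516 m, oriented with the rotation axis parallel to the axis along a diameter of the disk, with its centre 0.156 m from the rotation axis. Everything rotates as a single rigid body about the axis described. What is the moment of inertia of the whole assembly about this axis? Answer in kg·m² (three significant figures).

6.11

Thin ring: I_cm = MR² = (4.76)(0.257)² = 0.31439 kg·m²; centre at d = 0.527 m, so I = I_cm + Md² gives I = 0.31439 + (4.76)(0.527)² = 1.6364 kg·m².
Thin rod: I_cm = (1/12)ML² = (1/12)(0.909)(0.746)² = 0.042156 kg·m²; centre at d = 0.607 m, so I = I_cm + Md² gives I = 0.042156 + (0.909)(0.607)² = 0.37708 kg·m².
Thin ring: I_cm = MR² = (5.11)(0.134)² = 0.091755 kg·m²; centre at d = 0.865 m, so I = I_cm + Md² gives I = 0.091755 + (5.11)(0.865)² = 3.9152 kg·m².
Thin disk: I_cm = (1/4)MR² = (1/4)(1.95)(0.516)² = 0.1298 kg·m²; centre at d = 0.156 m, so I = I_cm + Md² gives I = 0.1298 + (1.95)(0.156)² = 0.17725 kg·m².
Total I = 1.6364 + 0.37708 + 3.9152 + 0.17725 = 6.1059 kg·m².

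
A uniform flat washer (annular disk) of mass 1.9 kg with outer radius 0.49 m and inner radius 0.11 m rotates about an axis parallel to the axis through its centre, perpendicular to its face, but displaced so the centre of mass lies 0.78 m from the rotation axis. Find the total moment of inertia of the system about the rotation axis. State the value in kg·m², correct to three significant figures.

1.40

I_cm = (1/2)M(R²+r²) = (1/2)(1.9)[(0.49)² + (0.11)²] = 0.23959 kg·m²; centre at d = 0.78 m, so I = I_cm + Md² gives I = 0.23959 + (1.9)(0.78)² = 1.3956 kg·m².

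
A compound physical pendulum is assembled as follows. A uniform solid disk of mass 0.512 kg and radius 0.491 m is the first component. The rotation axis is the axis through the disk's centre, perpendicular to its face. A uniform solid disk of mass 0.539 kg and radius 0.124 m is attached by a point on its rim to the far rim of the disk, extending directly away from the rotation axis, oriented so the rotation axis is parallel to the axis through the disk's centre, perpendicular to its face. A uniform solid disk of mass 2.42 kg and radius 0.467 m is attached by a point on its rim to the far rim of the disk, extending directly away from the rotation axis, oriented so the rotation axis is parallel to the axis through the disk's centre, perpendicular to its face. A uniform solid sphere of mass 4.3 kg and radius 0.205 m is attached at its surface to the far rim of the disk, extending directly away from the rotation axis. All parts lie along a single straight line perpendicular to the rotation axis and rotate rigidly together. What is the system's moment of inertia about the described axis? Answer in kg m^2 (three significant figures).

19.3

Solid disk: I_cm = (1/2)MR² = (1/2)(0.512)(0.491)² = 0.061717 kg m^2; axis through the centre, so I = 0.061717 kg m^2.
Solid disk: I_cm = (1/2)MR² = (1/2)(0.539)(0.124)² = 0.0041438 kg m^2; centre at d = 0.491 + 0.124 = 0.615 m, so I = I_cm + Md² gives I = 0.0041438 + (0.539)(0.615)² = 0.20801 kg m^2.
Solid disk: I_cm = (1/2)MR² = (1/2)(2.42)(0.467)² = 0.26389 kg m^2; centre at d = 0.491 + 0.124 + 0.124 + 0.467 = 1.206 m, so I = I_cm + Md² gives I = 0.26389 + (2.42)(1.206)² = 3.7836 kg m^2.
Solid sphere: I_cm = (2/5)MR² = (2/5)(4.3)(0.205)² = 0.072283 kg m^2; centre at d = 0.491 + 0.124 + 0.124 + 0.467 + 0.467 + 0.205 = 1.878 m, so I = I_cm + Md² gives I = 0.072283 + (4.3)(1.878)² = 15.238 kg m^2.
Total I = 0.061717 + 0.20801 + 3.7836 + 15.238 = 19.291 kg m^2.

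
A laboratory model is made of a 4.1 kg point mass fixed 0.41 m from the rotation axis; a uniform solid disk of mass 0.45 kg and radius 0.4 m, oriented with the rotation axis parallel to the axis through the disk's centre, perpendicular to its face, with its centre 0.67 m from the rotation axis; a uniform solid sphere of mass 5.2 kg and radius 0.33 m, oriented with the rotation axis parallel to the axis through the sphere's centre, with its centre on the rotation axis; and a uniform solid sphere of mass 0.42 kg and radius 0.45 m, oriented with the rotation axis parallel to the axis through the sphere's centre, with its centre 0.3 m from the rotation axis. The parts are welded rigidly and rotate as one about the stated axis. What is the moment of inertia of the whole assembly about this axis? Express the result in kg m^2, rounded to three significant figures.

1.23

Point mass: I_cm = 0; centre at d = 0.41 m, so the parallel axis theorem gives I = 0 + (4.1)(0.41)² = 0.68921 kg m^2.
Solid disk: I_cm = (1/2)MR² = (1/2)(0.45)(0.4)² = 0.036 kg m^2; centre at d = 0.67 m, so the parallel axis theorem gives I = 0.036 + (0.45)(0.67)² = 0.23801 kg m^2.
Solid sphere: I_cm = (2/5)MR² = (2/5)(5.2)(0.33)² = 0.22651 kg m^2; axis through the centre, so I = 0.22651 kg m^2.
Solid sphere: I_cm = (2/5)MR² = (2/5)(0.42)(0.45)² = 0.03402 kg m^2; centre at d = 0.3 m, so the parallel axis theorem gives I = 0.03402 + (0.42)(0.3)² = 0.07182 kg m^2.
Total I = 0.68921 + 0.23801 + 0.22651 + 0.07182 = 1.2255 kg m^2.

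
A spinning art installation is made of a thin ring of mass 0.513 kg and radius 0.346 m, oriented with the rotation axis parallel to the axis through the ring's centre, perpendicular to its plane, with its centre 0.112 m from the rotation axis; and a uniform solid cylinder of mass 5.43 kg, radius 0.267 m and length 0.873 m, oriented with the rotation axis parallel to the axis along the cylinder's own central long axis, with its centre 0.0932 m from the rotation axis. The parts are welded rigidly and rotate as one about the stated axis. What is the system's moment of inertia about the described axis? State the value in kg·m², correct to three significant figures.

Thin ring: I_cm = MR² = (0.513)(0.346)² = 0.061414 kg·m²; centre at d = 0.112 m, so the parallel axis theorem gives I = 0.061414 + (0.513)(0.112)² = 0.067849 kg·m².
Solid cylinder: I_cm = (1/2)MR² = (1/2)(5.43)(0.267)² = 0.19355 kg·m²; centre at d = 0.0932 m, so the parallel axis theorem gives I = 0.19355 + (5.43)(0.0932)² = 0.24072 kg·m².
Total I = 0.067849 + 0.24072 = 0.30857 kg·m².

0.309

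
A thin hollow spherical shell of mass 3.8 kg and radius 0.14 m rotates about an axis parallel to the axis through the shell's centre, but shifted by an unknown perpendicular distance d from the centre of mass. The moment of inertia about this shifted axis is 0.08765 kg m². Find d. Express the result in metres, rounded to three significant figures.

About the centre-of-mass axis, I_cm = (2/3)MR² = (2/3)(3.8)(0.14)² = 0.049653 kg m².
Parallel axis theorem: I = I_cm + Md², so Md² = 0.08765 − 0.049653 = 0.037997 kg m².
d = √(0.037997 / 3.8) = 0.099996 m.

0.100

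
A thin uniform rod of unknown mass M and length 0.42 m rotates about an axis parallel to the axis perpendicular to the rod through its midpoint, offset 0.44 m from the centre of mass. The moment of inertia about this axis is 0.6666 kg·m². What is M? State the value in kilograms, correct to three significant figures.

I = I_cm + Md² = (1/12)ML² + Md² = M·[0.0833333·(0.42)² + (0.44)²] = M·0.2083.
So M = 0.6666 / 0.2083 = 3.2002 kg.

3.20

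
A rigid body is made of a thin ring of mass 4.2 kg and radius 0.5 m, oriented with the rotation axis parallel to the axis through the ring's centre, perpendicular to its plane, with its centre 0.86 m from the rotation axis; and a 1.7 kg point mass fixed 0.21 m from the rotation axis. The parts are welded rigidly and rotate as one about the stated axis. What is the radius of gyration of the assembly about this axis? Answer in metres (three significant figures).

Thin ring: I_cm = MR² = (4.2)(0.5)² = 1.05 kg m^2; centre at d = 0.86 m, so the parallel axis theorem gives I = 1.05 + (4.2)(0.86)² = 4.1563 kg m^2.
Point mass: I_cm = 0; centre at d = 0.21 m, so the parallel axis theorem gives I = 0 + (1.7)(0.21)² = 0.07497 kg m^2.
Total I = 4.2313 kg m^2; total mass M = 5.9 kg.
k = √(I/M) = √(4.2313/5.9) = 0.84686 m.

0.847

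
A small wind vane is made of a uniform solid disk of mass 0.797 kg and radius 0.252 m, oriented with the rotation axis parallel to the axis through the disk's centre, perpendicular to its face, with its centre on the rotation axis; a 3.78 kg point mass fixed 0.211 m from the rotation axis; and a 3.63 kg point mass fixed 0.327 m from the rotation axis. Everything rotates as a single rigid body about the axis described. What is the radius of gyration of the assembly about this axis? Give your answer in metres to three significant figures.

0.266

Solid disk: I_cm = (1/2)MR² = (1/2)(0.797)(0.252)² = 0.025306 kg·m²; axis through the centre, so I = 0.025306 kg·m².
Point mass: I_cm = 0; centre at d = 0.211 m, so the parallel axis theorem gives I = 0 + (3.78)(0.211)² = 0.16829 kg·m².
Point mass: I_cm = 0; centre at d = 0.327 m, so the parallel axis theorem gives I = 0 + (3.63)(0.327)² = 0.38815 kg·m².
Total I = 0.58175 kg·m²; total mass M = 8.207 kg.
k = √(I/M) = √(0.58175/8.207) = 0.26624 m.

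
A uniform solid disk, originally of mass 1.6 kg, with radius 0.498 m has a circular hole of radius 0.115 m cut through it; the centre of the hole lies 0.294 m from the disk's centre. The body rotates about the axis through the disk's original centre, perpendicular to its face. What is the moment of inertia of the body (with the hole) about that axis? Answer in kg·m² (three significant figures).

0.190

Unpierced body about its centre: I₀ = (1/2)MR² = (1/2)(1.6)(0.498)² = 0.1984 kg·m².
The removed disk has mass m = M·(r/R)² = (1.6)(0.115/0.498)² = 0.085321 kg (same uniform areal density).
Its moment of inertia about the rotation axis (parallel-axis theorem): I_hole = (1/2)mr² + md² = (1/2)(0.085321)(0.115)² + (0.085321)(0.294)² = 0.007939 kg·m².
Treating the hole as negative mass, I = I₀ − I_hole = 0.1984 − 0.007939 = 0.19046 kg·m².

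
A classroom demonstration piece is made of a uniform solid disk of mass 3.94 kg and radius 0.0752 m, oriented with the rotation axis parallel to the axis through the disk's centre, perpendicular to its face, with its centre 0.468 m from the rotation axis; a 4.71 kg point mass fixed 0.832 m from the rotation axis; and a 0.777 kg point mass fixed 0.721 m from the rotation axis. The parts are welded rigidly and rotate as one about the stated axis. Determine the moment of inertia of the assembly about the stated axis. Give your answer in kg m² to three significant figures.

4.54

Solid disk: I_cm = (1/2)MR² = (1/2)(3.94)(0.0752)² = 0.01114 kg m²; centre at d = 0.468 m, so the parallel axis theorem gives I = 0.01114 + (3.94)(0.468)² = 0.87409 kg m².
Point mass: I_cm = 0; centre at d = 0.832 m, so the parallel axis theorem gives I = 0 + (4.71)(0.832)² = 3.2604 kg m².
Point mass: I_cm = 0; centre at d = 0.721 m, so the parallel axis theorem gives I = 0 + (0.777)(0.721)² = 0.40392 kg m².
Total I = 0.87409 + 3.2604 + 0.40392 = 4.5384 kg m².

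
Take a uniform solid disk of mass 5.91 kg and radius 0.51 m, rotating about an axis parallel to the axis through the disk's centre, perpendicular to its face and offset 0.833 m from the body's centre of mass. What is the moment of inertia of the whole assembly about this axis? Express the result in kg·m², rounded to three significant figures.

4.87

I_cm = (1/2)MR² = (1/2)(5.91)(0.51)² = 0.7686 kg·m²; centre at d = 0.833 m, so I = I_cm + Md² gives I = 0.7686 + (5.91)(0.833)² = 4.8695 kg·m².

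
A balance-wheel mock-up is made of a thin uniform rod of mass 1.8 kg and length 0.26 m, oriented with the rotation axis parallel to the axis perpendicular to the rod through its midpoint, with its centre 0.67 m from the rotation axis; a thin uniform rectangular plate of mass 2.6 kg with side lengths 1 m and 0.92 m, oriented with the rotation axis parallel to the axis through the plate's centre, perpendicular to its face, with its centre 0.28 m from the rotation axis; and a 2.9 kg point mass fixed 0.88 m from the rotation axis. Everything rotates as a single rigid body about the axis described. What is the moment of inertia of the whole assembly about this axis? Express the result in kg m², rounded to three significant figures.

Thin rod: I_cm = (1/12)ML² = (1/12)(1.8)(0.26)² = 0.01014 kg m²; centre at d = 0.67 m, so I = I_cm + Md² gives I = 0.01014 + (1.8)(0.67)² = 0.81816 kg m².
Rectangular plate: I_cm = (1/12)M(a²+b²) = (1/12)(2.6)[(1)² + (0.92)²] = 0.40005 kg m²; centre at d = 0.28 m, so I = I_cm + Md² gives I = 0.40005 + (2.6)(0.28)² = 0.60389 kg m².
Point mass: I_cm = 0; centre at d = 0.88 m, so I = I_cm + Md² gives I = 0 + (2.9)(0.88)² = 2.2458 kg m².
Total I = 0.81816 + 0.60389 + 2.2458 = 3.6678 kg m².

3.67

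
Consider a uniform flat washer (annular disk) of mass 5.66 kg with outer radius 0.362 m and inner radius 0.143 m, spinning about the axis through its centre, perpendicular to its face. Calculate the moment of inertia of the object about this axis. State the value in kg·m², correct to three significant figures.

I_cm = (1/2)M(R²+r²) = (1/2)(5.66)[(0.362)² + (0.143)²] = 0.42873 kg·m²; axis through the centre, so I = 0.42873 kg·m².

0.429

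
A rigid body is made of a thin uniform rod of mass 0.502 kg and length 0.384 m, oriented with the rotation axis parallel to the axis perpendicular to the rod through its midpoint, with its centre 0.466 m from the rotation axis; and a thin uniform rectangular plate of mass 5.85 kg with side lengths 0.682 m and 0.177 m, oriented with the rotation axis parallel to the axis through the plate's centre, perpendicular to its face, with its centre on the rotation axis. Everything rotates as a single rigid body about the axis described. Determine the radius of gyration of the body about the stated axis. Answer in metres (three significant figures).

Thin rod: I_cm = (1/12)ML² = (1/12)(0.502)(0.384)² = 0.0061686 kg·m²; centre at d = 0.466 m, so the parallel axis theorem gives I = 0.0061686 + (0.502)(0.466)² = 0.11518 kg·m².
Rectangular plate: I_cm = (1/12)M(a²+b²) = (1/12)(5.85)[(0.682)² + (0.177)²] = 0.24202 kg·m²; axis through the centre, so I = 0.24202 kg·m².
Total I = 0.3572 kg·m²; total mass M = 6.352 kg.
k = √(I/M) = √(0.3572/6.352) = 0.23714 m.

0.237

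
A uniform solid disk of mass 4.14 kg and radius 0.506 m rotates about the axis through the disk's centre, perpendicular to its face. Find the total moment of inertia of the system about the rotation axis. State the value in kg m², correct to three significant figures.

I_cm = (1/2)MR² = (1/2)(4.14)(0.506)² = 0.52999 kg m²; axis through the centre, so I = 0.52999 kg m².

0.530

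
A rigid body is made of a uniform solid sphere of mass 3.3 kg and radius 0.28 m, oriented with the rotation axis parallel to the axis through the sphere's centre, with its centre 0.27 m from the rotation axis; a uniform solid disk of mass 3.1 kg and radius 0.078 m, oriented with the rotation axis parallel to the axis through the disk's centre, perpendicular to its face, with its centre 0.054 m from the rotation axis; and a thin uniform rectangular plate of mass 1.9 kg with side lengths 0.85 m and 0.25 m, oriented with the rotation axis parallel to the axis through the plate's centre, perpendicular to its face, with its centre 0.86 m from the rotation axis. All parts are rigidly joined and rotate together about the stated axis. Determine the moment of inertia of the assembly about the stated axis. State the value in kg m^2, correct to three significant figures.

Solid sphere: I_cm = (2/5)MR² = (2/5)(3.3)(0.28)² = 0.10349 kg m^2; centre at d = 0.27 m, so the parallel axis theorem gives I = 0.10349 + (3.3)(0.27)² = 0.34406 kg m^2.
Solid disk: I_cm = (1/2)MR² = (1/2)(3.1)(0.078)² = 0.0094302 kg m^2; centre at d = 0.054 m, so the parallel axis theorem gives I = 0.0094302 + (3.1)(0.054)² = 0.01847 kg m^2.
Rectangular plate: I_cm = (1/12)M(a²+b²) = (1/12)(1.9)[(0.85)² + (0.25)²] = 0.12429 kg m^2; centre at d = 0.86 m, so the parallel axis theorem gives I = 0.12429 + (1.9)(0.86)² = 1.5295 kg m^2.
Total I = 0.34406 + 0.01847 + 1.5295 = 1.8921 kg m^2.

1.89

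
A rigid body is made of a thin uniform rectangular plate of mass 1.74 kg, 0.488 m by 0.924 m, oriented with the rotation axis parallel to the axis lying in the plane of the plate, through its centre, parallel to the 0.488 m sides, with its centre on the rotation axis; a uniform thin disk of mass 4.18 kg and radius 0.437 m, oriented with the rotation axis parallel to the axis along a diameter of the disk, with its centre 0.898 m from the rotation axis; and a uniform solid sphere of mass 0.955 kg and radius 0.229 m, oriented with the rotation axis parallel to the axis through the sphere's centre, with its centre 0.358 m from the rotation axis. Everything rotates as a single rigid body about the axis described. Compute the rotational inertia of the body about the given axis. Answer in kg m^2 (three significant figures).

3.84

Rectangular plate: I_cm = (1/12)Mb² = (1/12)(1.74)(0.924)² = 0.1238 kg m^2; axis through the centre, so I = 0.1238 kg m^2.
Thin disk: I_cm = (1/4)MR² = (1/4)(4.18)(0.437)² = 0.19956 kg m^2; centre at d = 0.898 m, so the parallel axis theorem gives I = 0.19956 + (4.18)(0.898)² = 3.5703 kg m^2.
Solid sphere: I_cm = (2/5)MR² = (2/5)(0.955)(0.229)² = 0.020032 kg m^2; centre at d = 0.358 m, so the parallel axis theorem gives I = 0.020032 + (0.955)(0.358)² = 0.14243 kg m^2.
Total I = 0.1238 + 3.5703 + 0.14243 = 3.8366 kg m^2.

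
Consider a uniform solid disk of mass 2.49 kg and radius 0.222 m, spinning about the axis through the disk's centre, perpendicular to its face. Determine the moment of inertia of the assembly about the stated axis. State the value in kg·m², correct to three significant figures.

I_cm = (1/2)MR² = (1/2)(2.49)(0.222)² = 0.061359 kg·m²; axis through the centre, so I = 0.061359 kg·m².

0.0614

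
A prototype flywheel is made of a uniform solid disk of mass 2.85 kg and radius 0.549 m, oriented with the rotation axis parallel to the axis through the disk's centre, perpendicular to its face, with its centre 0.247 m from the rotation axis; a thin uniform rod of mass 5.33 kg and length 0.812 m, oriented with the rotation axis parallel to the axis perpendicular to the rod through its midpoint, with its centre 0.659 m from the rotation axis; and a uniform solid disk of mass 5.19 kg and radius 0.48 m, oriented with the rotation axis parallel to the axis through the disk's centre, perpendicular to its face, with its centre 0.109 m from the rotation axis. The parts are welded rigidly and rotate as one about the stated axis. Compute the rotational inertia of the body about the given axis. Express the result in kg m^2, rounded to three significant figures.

3.87

Solid disk: I_cm = (1/2)MR² = (1/2)(2.85)(0.549)² = 0.4295 kg m^2; centre at d = 0.247 m, so the parallel axis theorem gives I = 0.4295 + (2.85)(0.247)² = 0.60337 kg m^2.
Thin rod: I_cm = (1/12)ML² = (1/12)(5.33)(0.812)² = 0.29286 kg m^2; centre at d = 0.659 m, so the parallel axis theorem gives I = 0.29286 + (5.33)(0.659)² = 2.6076 kg m^2.
Solid disk: I_cm = (1/2)MR² = (1/2)(5.19)(0.48)² = 0.59789 kg m^2; centre at d = 0.109 m, so the parallel axis theorem gives I = 0.59789 + (5.19)(0.109)² = 0.65955 kg m^2.
Total I = 0.60337 + 2.6076 + 0.65955 = 3.8705 kg m^2.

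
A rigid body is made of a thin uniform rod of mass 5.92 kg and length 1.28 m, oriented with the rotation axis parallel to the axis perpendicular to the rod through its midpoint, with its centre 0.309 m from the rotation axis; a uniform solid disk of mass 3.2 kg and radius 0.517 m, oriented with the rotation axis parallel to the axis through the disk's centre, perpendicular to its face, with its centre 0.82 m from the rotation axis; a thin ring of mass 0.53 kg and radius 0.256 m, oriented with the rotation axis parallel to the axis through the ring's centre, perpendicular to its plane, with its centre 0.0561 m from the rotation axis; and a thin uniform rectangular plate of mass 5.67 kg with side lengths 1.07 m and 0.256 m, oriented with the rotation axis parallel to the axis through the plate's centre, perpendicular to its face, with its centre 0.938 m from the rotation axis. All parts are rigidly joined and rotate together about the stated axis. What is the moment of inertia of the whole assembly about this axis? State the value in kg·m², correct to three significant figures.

Thin rod: I_cm = (1/12)ML² = (1/12)(5.92)(1.28)² = 0.80828 kg·m²; centre at d = 0.309 m, so I = I_cm + Md² gives I = 0.80828 + (5.92)(0.309)² = 1.3735 kg·m².
Solid disk: I_cm = (1/2)MR² = (1/2)(3.2)(0.517)² = 0.42766 kg·m²; centre at d = 0.82 m, so I = I_cm + Md² gives I = 0.42766 + (3.2)(0.82)² = 2.5793 kg·m².
Thin ring: I_cm = MR² = (0.53)(0.256)² = 0.034734 kg·m²; centre at d = 0.0561 m, so I = I_cm + Md² gives I = 0.034734 + (0.53)(0.0561)² = 0.036402 kg·m².
Rectangular plate: I_cm = (1/12)M(a²+b²) = (1/12)(5.67)[(1.07)² + (0.256)²] = 0.57193 kg·m²; centre at d = 0.938 m, so I = I_cm + Md² gives I = 0.57193 + (5.67)(0.938)² = 5.5606 kg·m².
Total I = 1.3735 + 2.5793 + 0.036402 + 5.5606 = 9.5499 kg·m².

9.55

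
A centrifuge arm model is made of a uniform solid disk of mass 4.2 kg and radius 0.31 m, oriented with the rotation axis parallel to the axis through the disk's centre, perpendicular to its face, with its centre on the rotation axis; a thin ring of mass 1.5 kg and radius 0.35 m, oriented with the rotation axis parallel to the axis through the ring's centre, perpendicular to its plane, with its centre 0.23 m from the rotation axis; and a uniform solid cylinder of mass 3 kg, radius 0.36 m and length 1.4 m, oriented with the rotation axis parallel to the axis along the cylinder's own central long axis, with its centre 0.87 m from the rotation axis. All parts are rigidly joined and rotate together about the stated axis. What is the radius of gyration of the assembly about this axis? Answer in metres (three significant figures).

0.580

Solid disk: I_cm = (1/2)MR² = (1/2)(4.2)(0.31)² = 0.20181 kg·m²; axis through the centre, so I = 0.20181 kg·m².
Thin ring: I_cm = MR² = (1.5)(0.35)² = 0.18375 kg·m²; centre at d = 0.23 m, so the parallel axis theorem gives I = 0.18375 + (1.5)(0.23)² = 0.2631 kg·m².
Solid cylinder: I_cm = (1/2)MR² = (1/2)(3)(0.36)² = 0.1944 kg·m²; centre at d = 0.87 m, so the parallel axis theorem gives I = 0.1944 + (3)(0.87)² = 2.4651 kg·m².
Total I = 2.93 kg·m²; total mass M = 8.7 kg.
k = √(I/M) = √(2.93/8.7) = 0.58033 m.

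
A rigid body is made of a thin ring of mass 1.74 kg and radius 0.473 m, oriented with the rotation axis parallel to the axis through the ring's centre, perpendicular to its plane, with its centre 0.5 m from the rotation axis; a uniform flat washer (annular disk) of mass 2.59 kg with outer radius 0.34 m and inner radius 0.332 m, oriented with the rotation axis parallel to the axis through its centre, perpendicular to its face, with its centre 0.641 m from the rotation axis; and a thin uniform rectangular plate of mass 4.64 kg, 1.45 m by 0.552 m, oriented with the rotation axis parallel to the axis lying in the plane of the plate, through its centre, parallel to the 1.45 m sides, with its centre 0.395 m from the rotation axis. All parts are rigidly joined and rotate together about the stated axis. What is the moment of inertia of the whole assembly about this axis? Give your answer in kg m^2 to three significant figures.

3.02

Thin ring: I_cm = MR² = (1.74)(0.473)² = 0.38929 kg m^2; centre at d = 0.5 m, so the parallel axis theorem gives I = 0.38929 + (1.74)(0.5)² = 0.82429 kg m^2.
Annular disk: I_cm = (1/2)M(R²+r²) = (1/2)(2.59)[(0.34)² + (0.332)²] = 0.29244 kg m^2; centre at d = 0.641 m, so the parallel axis theorem gives I = 0.29244 + (2.59)(0.641)² = 1.3566 kg m^2.
Rectangular plate: I_cm = (1/12)Mb² = (1/12)(4.64)(0.552)² = 0.11782 kg m^2; centre at d = 0.395 m, so the parallel axis theorem gives I = 0.11782 + (4.64)(0.395)² = 0.84177 kg m^2.
Total I = 0.82429 + 1.3566 + 0.84177 = 3.0227 kg m^2.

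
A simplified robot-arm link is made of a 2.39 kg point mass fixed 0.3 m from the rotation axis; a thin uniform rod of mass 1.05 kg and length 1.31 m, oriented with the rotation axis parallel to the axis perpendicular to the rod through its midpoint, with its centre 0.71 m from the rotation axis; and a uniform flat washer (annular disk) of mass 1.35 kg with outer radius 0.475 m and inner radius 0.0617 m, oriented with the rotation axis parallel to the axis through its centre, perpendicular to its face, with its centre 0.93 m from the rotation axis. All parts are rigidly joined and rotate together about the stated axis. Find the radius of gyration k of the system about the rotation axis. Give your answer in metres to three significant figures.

Point mass: I_cm = 0; centre at d = 0.3 m, so the parallel axis theorem gives I = 0 + (2.39)(0.3)² = 0.2151 kg·m².
Thin rod: I_cm = (1/12)ML² = (1/12)(1.05)(1.31)² = 0.15016 kg·m²; centre at d = 0.71 m, so the parallel axis theorem gives I = 0.15016 + (1.05)(0.71)² = 0.67946 kg·m².
Annular disk: I_cm = (1/2)M(R²+r²) = (1/2)(1.35)[(0.475)² + (0.0617)²] = 0.15487 kg·m²; centre at d = 0.93 m, so the parallel axis theorem gives I = 0.15487 + (1.35)(0.93)² = 1.3225 kg·m².
Total I = 2.217 kg·m²; total mass M = 4.79 kg.
k = √(I/M) = √(2.217/4.79) = 0.68033 m.

0.680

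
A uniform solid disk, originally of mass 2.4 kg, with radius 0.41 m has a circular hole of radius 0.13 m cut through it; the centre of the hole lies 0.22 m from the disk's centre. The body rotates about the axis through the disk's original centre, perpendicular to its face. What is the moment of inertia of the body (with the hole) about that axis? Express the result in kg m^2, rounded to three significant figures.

Unpierced body about its centre: I₀ = (1/2)MR² = (1/2)(2.4)(0.41)² = 0.20172 kg m^2.
The removed disk has mass m = M·(r/R)² = (2.4)(0.13/0.41)² = 0.24128 kg (same uniform areal density).
Its moment of inertia about the rotation axis (parallel-axis theorem): I_hole = (1/2)mr² + md² = (1/2)(0.24128)(0.13)² + (0.24128)(0.22)² = 0.013717 kg m^2.
Treating the hole as negative mass, I = I₀ − I_hole = 0.20172 − 0.013717 = 0.188 kg m^2.

0.188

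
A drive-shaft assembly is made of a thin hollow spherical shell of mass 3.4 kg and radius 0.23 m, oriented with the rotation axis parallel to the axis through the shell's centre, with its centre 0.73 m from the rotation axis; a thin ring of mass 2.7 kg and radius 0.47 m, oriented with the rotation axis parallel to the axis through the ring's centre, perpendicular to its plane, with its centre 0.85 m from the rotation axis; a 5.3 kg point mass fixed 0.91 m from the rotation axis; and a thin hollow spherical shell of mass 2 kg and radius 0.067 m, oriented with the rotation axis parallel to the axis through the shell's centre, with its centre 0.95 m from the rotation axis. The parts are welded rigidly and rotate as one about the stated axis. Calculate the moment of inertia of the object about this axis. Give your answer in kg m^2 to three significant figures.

Spherical shell: I_cm = (2/3)MR² = (2/3)(3.4)(0.23)² = 0.11991 kg m^2; centre at d = 0.73 m, so the parallel axis theorem gives I = 0.11991 + (3.4)(0.73)² = 1.9318 kg m^2.
Thin ring: I_cm = MR² = (2.7)(0.47)² = 0.59643 kg m^2; centre at d = 0.85 m, so the parallel axis theorem gives I = 0.59643 + (2.7)(0.85)² = 2.5472 kg m^2.
Point mass: I_cm = 0; centre at d = 0.91 m, so the parallel axis theorem gives I = 0 + (5.3)(0.91)² = 4.3889 kg m^2.
Spherical shell: I_cm = (2/3)MR² = (2/3)(2)(0.067)² = 0.0059853 kg m^2; centre at d = 0.95 m, so the parallel axis theorem gives I = 0.0059853 + (2)(0.95)² = 1.811 kg m^2.
Total I = 1.9318 + 2.5472 + 4.3889 + 1.811 = 10.679 kg m^2.

10.7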